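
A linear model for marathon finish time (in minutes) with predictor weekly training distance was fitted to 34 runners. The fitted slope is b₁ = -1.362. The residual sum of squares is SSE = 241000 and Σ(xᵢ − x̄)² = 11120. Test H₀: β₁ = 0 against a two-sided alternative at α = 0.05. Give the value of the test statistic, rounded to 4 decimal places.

MSE = SSE/(n − 2) = 241000/32 = 7531.25.
SE(b₁) = √(MSE/Sₓₓ) = √(7531.25/11120) = 0.822965.
t = -1.362 / 0.822965 = -1.6550.
df = n − 2 = 32.
Two-sided p ≈ 0.1077, which is ≥ 0.05, so fail to reject H₀.
The data do not give significant evidence of an association between weekly training distance and marathon finish time.

t = -1.6550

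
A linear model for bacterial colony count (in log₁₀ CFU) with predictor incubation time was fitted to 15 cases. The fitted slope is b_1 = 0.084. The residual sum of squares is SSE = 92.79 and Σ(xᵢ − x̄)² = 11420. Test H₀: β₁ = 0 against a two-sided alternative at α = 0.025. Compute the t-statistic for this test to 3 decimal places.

MSE = SSE/(n − 2) = 92.79/13 = 7.13769.
SE(b_1) = √(MSE/Sₓₓ) = √(7.13769/11420) = 0.0250003.
t = 0.084 / 0.0250003 = 3.360.
df = n − 2 = 13.
Two-sided p ≈ 0.0051, which is < 0.025, so reject H₀.
There is evidence that incubation time is associated with bacterial colony count.

t = 3.360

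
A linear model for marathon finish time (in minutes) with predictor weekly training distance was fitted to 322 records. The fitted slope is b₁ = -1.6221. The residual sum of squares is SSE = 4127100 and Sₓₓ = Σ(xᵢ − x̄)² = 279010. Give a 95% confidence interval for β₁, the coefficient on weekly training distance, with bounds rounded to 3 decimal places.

MSE = SSE/(n − 2) = 4127100/320 = 12897.2.
SE(b₁) = √(MSE/Sₓₓ) = √(12897.2/279010) = 0.215.
df = n − 2 = 320.
t* = t_{0.025, 320} = 1.967405.
Margin = t* × SE = 1.967405 × 0.215 = 0.42299.
CI: -1.6221 ± 0.42299 → (-2.045, -1.199).
With 95% confidence, each one-unit increase in weekly training distance is associated with a change of between -2.045 and -1.199 minutes in marathon finish time.

(-2.045, -1.199)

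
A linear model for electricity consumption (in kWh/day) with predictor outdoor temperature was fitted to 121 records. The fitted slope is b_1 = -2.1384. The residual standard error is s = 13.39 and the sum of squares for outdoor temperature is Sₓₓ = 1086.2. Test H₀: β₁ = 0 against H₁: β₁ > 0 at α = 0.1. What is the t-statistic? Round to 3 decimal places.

t = -5.263

SE(b_1) = s/√Sₓₓ = 13.39/√1086.2 = 0.40628.
t = -2.1384 / 0.40628 = -5.263.
df = n − 2 = 119.
One-sided p ≈ 1.0000, which is ≥ 0.1, so fail to reject H₀.
The data do not give significant evidence that the true slope on outdoor temperature is positive.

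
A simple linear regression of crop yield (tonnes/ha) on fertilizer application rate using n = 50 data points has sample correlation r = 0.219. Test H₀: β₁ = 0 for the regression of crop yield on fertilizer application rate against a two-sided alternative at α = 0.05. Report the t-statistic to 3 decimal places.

t = 1.555

t = r·√(n − 2)/√(1 − r²) = 0.219·√48/√0.952039 = 1.555.
df = n − 2 = 48.
Two-sided p ≈ 0.1265, which is ≥ 0.05, so fail to reject H₀.
The data do not give significant evidence of a linear association between fertilizer application rate and crop yield.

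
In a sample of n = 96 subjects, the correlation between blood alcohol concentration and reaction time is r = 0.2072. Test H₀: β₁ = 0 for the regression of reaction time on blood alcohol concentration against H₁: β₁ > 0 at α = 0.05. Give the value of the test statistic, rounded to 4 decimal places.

t = 2.0534

t = r·√(n − 2)/√(1 − r²) = 0.2072·√94/√0.957068 = 2.0534.
df = n − 2 = 94.
One-sided p ≈ 0.0214, which is < 0.05, so reject H₀.
There is evidence of a linear association between blood alcohol concentration and reaction time.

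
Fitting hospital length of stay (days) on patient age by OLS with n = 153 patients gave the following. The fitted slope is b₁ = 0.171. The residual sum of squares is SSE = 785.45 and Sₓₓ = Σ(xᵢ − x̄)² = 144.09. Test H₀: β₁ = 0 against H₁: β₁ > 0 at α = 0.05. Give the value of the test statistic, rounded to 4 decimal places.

MSE = SSE/(n − 2) = 785.45/151 = 5.20166.
SE(b₁) = √(MSE/Sₓₓ) = √(5.20166/144.09) = 0.19.
t = 0.171 / 0.19 = 0.9000.
df = n − 2 = 151.
One-sided p ≈ 0.1848, which is ≥ 0.05, so fail to reject H₀.
The data do not give significant evidence that the true slope on patient age is positive.

t = 0.9000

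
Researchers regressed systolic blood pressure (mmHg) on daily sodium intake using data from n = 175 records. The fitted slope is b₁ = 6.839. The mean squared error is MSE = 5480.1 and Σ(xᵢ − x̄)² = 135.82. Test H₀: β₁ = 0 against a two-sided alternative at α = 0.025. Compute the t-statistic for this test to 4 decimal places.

SE(b₁) = √(MSE/Sₓₓ) = √(5480.1/135.82) = 6.35203.
t = 6.839 / 6.35203 = 1.0767.
df = n − 2 = 173.
Two-sided p ≈ 0.2831, which is ≥ 0.025, so fail to reject H₀.
The data do not give significant evidence of an association between daily sodium intake and systolic blood pressure.

t = 1.0767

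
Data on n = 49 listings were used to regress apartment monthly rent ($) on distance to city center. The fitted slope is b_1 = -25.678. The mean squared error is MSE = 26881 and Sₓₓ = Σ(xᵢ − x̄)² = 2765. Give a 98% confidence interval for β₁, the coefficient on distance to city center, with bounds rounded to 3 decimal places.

SE(b_1) = √(MSE/Sₓₓ) = √(26881/2765) = 3.11799.
df = n − 2 = 47.
t* = t_{0.01, 47} = 2.408345.
Margin = t* × SE = 2.408345 × 3.11799 = 7.50920.
CI: -25.678 ± 7.50920 → (-33.187, -18.169).
With 98% confidence, each one-unit increase in distance to city center is associated with a change of between -33.187 and -18.169 $ in apartment monthly rent.

(-33.187, -18.169)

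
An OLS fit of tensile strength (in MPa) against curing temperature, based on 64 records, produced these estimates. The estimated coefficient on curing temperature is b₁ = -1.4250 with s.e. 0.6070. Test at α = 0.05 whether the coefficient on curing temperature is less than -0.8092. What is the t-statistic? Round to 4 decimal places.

H₀: β₁ = -0.8092 vs H₁: β₁ < -0.8092.
t = (b₁ − β₁⁰)/SE = (-1.4250 − (-0.8092)) / 0.6070 = -1.0145.
df = n − 2 = 64 − 2 = 62.
One-sided p ≈ 0.1571, which is ≥ 0.05, so fail to reject H₀.
The data do not give significant evidence that the true slope on curing temperature is below -0.8092 MPa per unit.

t = -1.0145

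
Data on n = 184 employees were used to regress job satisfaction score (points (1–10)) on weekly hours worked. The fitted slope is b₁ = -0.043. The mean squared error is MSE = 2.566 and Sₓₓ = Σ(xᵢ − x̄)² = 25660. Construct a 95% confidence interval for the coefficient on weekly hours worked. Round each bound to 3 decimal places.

(-0.063, -0.023)

SE(b₁) = √(MSE/Sₓₓ) = √(2.566/25660) = 0.01.
df = n − 2 = 182.
t* = t_{0.025, 182} = 1.973084.
Margin = t* × SE = 1.973084 × 0.01 = 0.01973.
CI: -0.043 ± 0.01973 → (-0.063, -0.023).
With 95% confidence, each one-unit increase in weekly hours worked is associated with a change of between -0.063 and -0.023 points (1–10) in job satisfaction score.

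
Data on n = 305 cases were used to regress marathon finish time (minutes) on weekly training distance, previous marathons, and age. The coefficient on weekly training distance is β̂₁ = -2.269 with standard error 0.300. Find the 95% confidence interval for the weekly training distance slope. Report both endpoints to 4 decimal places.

(-2.8594, -1.6786)

df = n − k − 1 = 305 − 3 − 1 = 301.
t* = t_{0.025, 301} = 1.967877.
Margin = t* × SE = 1.967877 × 0.300 = 0.590363.
CI: -2.269 ± 0.590363 → (-2.8594, -1.6786).
With 95% confidence, each one-unit increase in weekly training distance is associated with a change of between -2.8594 and -1.6786 minutes in marathon finish time, holding the other predictors fixed.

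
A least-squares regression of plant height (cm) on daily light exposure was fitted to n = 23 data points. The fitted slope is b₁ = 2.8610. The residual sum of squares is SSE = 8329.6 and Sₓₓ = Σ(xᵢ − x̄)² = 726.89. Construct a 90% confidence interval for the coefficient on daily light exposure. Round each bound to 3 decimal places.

(1.590, 4.132)

MSE = SSE/(n − 2) = 8329.6/21 = 396.648.
SE(b₁) = √(MSE/Sₓₓ) = √(396.648/726.89) = 0.7387.
df = n − 2 = 21.
t* = t_{0.05, 21} = 1.720743.
Margin = t* × SE = 1.720743 × 0.7387 = 1.27111.
CI: 2.8610 ± 1.27111 → (1.590, 4.132).
With 90% confidence, each one-unit increase in daily light exposure is associated with a change of between 1.590 and 4.132 cm in plant height.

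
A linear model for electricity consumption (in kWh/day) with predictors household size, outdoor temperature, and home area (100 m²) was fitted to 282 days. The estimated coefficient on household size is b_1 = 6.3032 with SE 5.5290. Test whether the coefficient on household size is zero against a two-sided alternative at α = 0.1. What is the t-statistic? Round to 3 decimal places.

t = 1.140

H₀: β₁ = 0 vs H₁: β₁ ≠ 0.
t = (b_1 − β₁⁰)/SE = 6.3032 / 5.5290 = 1.140.
df = n − k − 1 = 282 − 3 − 1 = 278.
Two-sided p ≈ 0.2553, which is ≥ 0.1, so fail to reject H₀.
The data do not give significant evidence of an association between household size and electricity consumption, after adjusting for the other predictors.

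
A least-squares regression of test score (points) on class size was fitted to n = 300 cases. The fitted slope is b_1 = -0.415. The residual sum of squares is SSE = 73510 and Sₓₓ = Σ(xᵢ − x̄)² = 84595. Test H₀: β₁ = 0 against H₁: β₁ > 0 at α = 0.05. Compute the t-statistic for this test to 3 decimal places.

MSE = SSE/(n − 2) = 73510/298 = 246.678.
SE(b_1) = √(MSE/Sₓₓ) = √(246.678/84595) = 0.0539999.
t = -0.415 / 0.0539999 = -7.685.
df = n − 2 = 298.
One-sided p ≈ 1.0000, which is ≥ 0.05, so fail to reject H₀.
The data do not give significant evidence that the true slope on class size is positive.

t = -7.685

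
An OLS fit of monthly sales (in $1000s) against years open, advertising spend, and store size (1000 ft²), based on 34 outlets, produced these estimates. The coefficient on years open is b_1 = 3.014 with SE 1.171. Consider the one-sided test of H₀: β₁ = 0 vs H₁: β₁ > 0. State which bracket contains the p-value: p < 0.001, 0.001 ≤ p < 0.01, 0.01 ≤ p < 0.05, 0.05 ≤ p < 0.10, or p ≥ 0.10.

0.001 ≤ p < 0.01

t = 3.014 / 1.171 = 2.574.
df = n − k − 1 = 34 − 3 − 1 = 30.
One-sided p = P(T_{30} > t) ≈ 0.0076.
So 0.001 ≤ p < 0.01.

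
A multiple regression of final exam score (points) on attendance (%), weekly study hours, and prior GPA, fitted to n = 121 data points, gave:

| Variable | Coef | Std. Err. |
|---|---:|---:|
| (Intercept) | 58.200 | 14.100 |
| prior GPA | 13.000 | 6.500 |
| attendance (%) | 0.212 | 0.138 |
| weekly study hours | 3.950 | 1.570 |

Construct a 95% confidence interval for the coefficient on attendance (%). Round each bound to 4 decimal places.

(-0.0613, 0.4853)

Read off: b = 0.212, SE = 0.138 for attendance (%).
df = n − k − 1 = 121 − 3 − 1 = 117.
t* = t_{0.025, 117} = 1.980448.
Margin = t* × SE = 1.980448 × 0.138 = 0.273302.
CI: 0.212 ± 0.273302 → (-0.0613, 0.4853).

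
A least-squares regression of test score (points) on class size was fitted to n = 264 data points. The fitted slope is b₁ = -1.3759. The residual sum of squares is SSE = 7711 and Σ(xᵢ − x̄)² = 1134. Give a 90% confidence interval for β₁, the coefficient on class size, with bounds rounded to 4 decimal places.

(-1.6418, -1.1100)

MSE = SSE/(n − 2) = 7711/262 = 29.4313.
SE(b₁) = √(MSE/Sₓₓ) = √(29.4313/1134) = 0.161101.
df = n − 2 = 262.
t* = t_{0.05, 262} = 1.65069.
Margin = t* × SE = 1.65069 × 0.161101 = 0.265928.
CI: -1.3759 ± 0.265928 → (-1.6418, -1.1100).
With 90% confidence, each one-unit increase in class size is associated with a change of between -1.6418 and -1.1100 points in test score.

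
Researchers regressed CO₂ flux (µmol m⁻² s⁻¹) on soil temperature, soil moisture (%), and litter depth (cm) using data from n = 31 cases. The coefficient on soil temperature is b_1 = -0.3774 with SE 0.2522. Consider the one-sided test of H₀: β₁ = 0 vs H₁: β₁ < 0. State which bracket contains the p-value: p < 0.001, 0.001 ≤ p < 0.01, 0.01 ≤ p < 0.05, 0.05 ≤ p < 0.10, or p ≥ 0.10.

t = -0.3774 / 0.2522 = -1.496.
df = n − k − 1 = 31 − 3 − 1 = 27.
One-sided p = P(T_{27} < t) ≈ 0.0731.
So 0.05 ≤ p < 0.10.

0.05 ≤ p < 0.10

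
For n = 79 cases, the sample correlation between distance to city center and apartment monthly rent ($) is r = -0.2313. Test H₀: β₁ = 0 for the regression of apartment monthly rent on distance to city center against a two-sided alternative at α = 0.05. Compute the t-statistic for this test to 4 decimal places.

t = r·√(n − 2)/√(1 − r²) = -0.2313·√77/√0.9465 = -2.0862.
df = n − 2 = 77.
Two-sided p ≈ 0.0403, which is < 0.05, so reject H₀.
There is evidence of a linear association between distance to city center and apartment monthly rent.

t = -2.0862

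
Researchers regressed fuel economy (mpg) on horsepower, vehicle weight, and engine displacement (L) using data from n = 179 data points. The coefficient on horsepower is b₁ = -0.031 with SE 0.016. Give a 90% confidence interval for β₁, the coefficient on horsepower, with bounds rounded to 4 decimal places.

df = n − k − 1 = 179 − 3 − 1 = 175.
t* = t_{0.05, 175} = 1.653607.
Margin = t* × SE = 1.653607 × 0.016 = 0.026458.
CI: -0.031 ± 0.026458 → (-0.0575, -0.0045).
With 90% confidence, each one-unit increase in horsepower is associated with a change of between -0.0575 and -0.0045 mpg in fuel economy, holding the other predictors fixed.

(-0.0575, -0.0045)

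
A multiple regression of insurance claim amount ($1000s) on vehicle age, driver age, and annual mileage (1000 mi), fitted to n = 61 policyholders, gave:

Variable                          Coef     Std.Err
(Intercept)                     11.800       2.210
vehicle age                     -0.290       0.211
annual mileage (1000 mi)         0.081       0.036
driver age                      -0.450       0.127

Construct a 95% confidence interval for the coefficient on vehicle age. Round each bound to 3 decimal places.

(-0.713, 0.133)

Read off: b = -0.290, SE = 0.211 for vehicle age.
df = n − k − 1 = 61 − 3 − 1 = 57.
t* = t_{0.025, 57} = 2.002465.
Margin = t* × SE = 2.002465 × 0.211 = 0.42252.
CI: -0.290 ± 0.42252 → (-0.713, 0.133).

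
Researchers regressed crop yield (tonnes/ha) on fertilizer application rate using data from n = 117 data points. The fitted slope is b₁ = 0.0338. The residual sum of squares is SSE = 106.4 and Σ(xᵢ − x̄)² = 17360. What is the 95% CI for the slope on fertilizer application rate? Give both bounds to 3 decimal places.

(0.019, 0.048)

MSE = SSE/(n − 2) = 106.4/115 = 0.925217.
SE(b₁) = √(MSE/Sₓₓ) = √(0.925217/17360) = 0.00730041.
df = n − 2 = 115.
t* = t_{0.025, 115} = 1.980808.
Margin = t* × SE = 1.980808 × 0.00730041 = 0.01446.
CI: 0.0338 ± 0.01446 → (0.019, 0.048).
With 95% confidence, each one-unit increase in fertilizer application rate is associated with a change of between 0.019 and 0.048 tonnes/ha in crop yield.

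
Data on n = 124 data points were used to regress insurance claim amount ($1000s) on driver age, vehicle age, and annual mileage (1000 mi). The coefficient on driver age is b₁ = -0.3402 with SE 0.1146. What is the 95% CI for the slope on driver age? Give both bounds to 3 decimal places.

(-0.567, -0.113)

df = n − k − 1 = 124 − 3 − 1 = 120.
t* = t_{0.025, 120} = 1.97993.
Margin = t* × SE = 1.97993 × 0.1146 = 0.22690.
CI: -0.3402 ± 0.22690 → (-0.567, -0.113).
With 95% confidence, each one-unit increase in driver age is associated with a change of between -0.567 and -0.113 $1000s in insurance claim amount, holding the other predictors fixed.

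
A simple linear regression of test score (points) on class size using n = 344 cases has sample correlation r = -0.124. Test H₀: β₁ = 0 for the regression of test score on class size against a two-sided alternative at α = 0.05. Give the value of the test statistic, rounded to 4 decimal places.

t = r·√(n − 2)/√(1 − r²) = -0.124·√342/√0.984624 = -2.3110.
df = n − 2 = 342.
Two-sided p ≈ 0.0214, which is < 0.05, so reject H₀.
There is evidence of a linear association between class size and test score.

t = -2.3110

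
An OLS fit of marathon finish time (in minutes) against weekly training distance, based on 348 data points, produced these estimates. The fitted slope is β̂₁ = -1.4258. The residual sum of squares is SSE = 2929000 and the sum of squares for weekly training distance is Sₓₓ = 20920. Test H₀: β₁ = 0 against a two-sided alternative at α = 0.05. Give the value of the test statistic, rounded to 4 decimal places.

MSE = SSE/(n − 2) = 2929000/346 = 8465.32.
SE(β̂₁) = √(MSE/Sₓₓ) = √(8465.32/20920) = 0.636123.
t = -1.4258 / 0.636123 = -2.2414.
df = n − 2 = 346.
Two-sided p ≈ 0.0256, which is < 0.05, so reject H₀.
There is evidence that weekly training distance is associated with marathon finish time.

t = -2.2414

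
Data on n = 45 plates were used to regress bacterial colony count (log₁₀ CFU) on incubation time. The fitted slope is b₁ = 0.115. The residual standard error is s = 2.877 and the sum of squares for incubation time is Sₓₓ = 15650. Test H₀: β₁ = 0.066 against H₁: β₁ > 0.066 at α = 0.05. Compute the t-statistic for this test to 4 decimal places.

t = 2.1307

SE(b₁) = s/√Sₓₓ = 2.877/√15650 = 0.0229976.
t = (0.115 − 0.066) / 0.0229976 = 2.1307.
df = n − 2 = 43.
One-sided p ≈ 0.0194, which is < 0.05, so reject H₀.
There is evidence that the true slope on incubation time exceeds 0.066 log₁₀ CFU per unit.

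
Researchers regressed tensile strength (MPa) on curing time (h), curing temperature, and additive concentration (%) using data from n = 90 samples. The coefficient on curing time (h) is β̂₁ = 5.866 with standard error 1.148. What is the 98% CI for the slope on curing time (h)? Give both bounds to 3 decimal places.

df = n − k − 1 = 90 − 3 − 1 = 86.
t* = t_{0.01, 86} = 2.370493.
Margin = t* × SE = 2.370493 × 1.148 = 2.72133.
CI: 5.866 ± 2.72133 → (3.145, 8.587).
With 98% confidence, each one-unit increase in curing time (h) is associated with a change of between 3.145 and 8.587 MPa in tensile strength, holding the other predictors fixed.

(3.145, 8.587)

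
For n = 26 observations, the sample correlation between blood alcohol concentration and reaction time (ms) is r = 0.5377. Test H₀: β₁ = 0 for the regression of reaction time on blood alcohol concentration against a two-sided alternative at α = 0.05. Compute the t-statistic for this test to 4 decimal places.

t = r·√(n − 2)/√(1 − r²) = 0.5377·√24/√0.710879 = 3.1243.
df = n − 2 = 24.
Two-sided p ≈ 0.0046, which is < 0.05, so reject H₀.
There is evidence of a linear association between blood alcohol concentration and reaction time.

t = 3.1243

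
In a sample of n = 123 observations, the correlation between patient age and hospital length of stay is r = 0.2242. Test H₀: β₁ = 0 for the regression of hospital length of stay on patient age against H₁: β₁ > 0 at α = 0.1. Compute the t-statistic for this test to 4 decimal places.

t = 2.5306

t = r·√(n − 2)/√(1 − r²) = 0.2242·√121/√0.949734 = 2.5306.
df = n − 2 = 121.
One-sided p ≈ 0.0063, which is < 0.1, so reject H₀.
There is evidence of a linear association between patient age and hospital length of stay.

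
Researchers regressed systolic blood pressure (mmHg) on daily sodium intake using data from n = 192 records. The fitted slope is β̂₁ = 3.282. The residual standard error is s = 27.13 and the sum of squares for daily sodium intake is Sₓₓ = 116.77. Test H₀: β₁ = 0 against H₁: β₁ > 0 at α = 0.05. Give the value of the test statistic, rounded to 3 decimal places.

SE(β̂₁) = s/√Sₓₓ = 27.13/√116.77 = 2.51064.
t = 3.282 / 2.51064 = 1.307.
df = n − 2 = 190.
One-sided p ≈ 0.0964, which is ≥ 0.05, so fail to reject H₀.
The data do not give significant evidence that the true slope on daily sodium intake is positive.

t = 1.307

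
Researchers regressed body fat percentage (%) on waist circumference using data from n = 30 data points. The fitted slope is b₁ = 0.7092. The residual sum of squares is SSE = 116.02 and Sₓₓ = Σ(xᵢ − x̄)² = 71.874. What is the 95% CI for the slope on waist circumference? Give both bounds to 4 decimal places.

(0.2174, 1.2010)

MSE = SSE/(n − 2) = 116.02/28 = 4.14357.
SE(b₁) = √(MSE/Sₓₓ) = √(4.14357/71.874) = 0.240105.
df = n − 2 = 28.
t* = t_{0.025, 28} = 2.048407.
Margin = t* × SE = 2.048407 × 0.240105 = 0.491833.
CI: 0.7092 ± 0.491833 → (0.2174, 1.2010).
With 95% confidence, each one-unit increase in waist circumference is associated with a change of between 0.2174 and 1.2010 % in body fat percentage.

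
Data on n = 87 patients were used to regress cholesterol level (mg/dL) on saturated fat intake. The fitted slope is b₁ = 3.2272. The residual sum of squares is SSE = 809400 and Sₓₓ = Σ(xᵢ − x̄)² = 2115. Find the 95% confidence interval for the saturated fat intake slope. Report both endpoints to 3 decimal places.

(-0.992, 7.446)

MSE = SSE/(n − 2) = 809400/85 = 9522.35.
SE(b₁) = √(MSE/Sₓₓ) = √(9522.35/2115) = 2.12186.
df = n − 2 = 85.
t* = t_{0.025, 85} = 1.988268.
Margin = t* × SE = 1.988268 × 2.12186 = 4.21883.
CI: 3.2272 ± 4.21883 → (-0.992, 7.446).
With 95% confidence, each one-unit increase in saturated fat intake is associated with a change of between -0.992 and 7.446 mg/dL in cholesterol level.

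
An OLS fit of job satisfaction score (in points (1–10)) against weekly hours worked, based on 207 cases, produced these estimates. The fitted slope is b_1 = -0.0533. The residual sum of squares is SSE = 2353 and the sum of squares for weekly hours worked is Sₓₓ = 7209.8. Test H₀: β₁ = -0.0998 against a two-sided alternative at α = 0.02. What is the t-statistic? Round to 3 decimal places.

MSE = SSE/(n − 2) = 2353/205 = 11.478.
SE(b_1) = √(MSE/Sₓₓ) = √(11.478/7209.8) = 0.0399.
t = (-0.0533 − (-0.0998)) / 0.0399 = 1.165.
df = n − 2 = 205.
Two-sided p ≈ 0.2452, which is ≥ 0.02, so fail to reject H₀.
The data are consistent with a true slope of -0.0998 points (1–10) per unit of weekly hours worked.

t = 1.165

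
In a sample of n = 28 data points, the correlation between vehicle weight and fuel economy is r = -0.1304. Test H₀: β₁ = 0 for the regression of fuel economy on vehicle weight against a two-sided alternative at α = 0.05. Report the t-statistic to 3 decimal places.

t = -0.671

t = r·√(n − 2)/√(1 − r²) = -0.1304·√26/√0.982996 = -0.671.
df = n − 2 = 26.
Two-sided p ≈ 0.5084, which is ≥ 0.05, so fail to reject H₀.
The data do not give significant evidence of a linear association between vehicle weight and fuel economy.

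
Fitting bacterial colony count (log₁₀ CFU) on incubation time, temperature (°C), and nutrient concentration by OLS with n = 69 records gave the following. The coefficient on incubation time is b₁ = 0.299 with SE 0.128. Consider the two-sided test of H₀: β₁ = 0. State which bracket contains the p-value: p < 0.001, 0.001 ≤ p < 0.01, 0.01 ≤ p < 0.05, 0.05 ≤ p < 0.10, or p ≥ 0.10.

t = 0.299 / 0.128 = 2.336.
df = n − k − 1 = 69 − 3 − 1 = 65.
Two-sided p = 2·P(T_{65} > |t|) ≈ 0.0226.
So 0.01 ≤ p < 0.05.

0.01 ≤ p < 0.05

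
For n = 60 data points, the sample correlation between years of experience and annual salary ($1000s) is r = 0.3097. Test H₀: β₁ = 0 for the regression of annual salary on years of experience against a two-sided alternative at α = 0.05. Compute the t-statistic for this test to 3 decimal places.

t = r·√(n − 2)/√(1 − r²) = 0.3097·√58/√0.904086 = 2.481.
df = n − 2 = 58.
Two-sided p ≈ 0.0160, which is < 0.05, so reject H₀.
There is evidence of a linear association between years of experience and annual salary.

t = 2.481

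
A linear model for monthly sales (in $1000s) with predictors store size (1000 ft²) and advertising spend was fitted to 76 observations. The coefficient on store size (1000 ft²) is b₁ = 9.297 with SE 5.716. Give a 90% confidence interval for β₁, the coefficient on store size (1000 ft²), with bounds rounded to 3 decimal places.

df = n − k − 1 = 76 − 2 − 1 = 73.
t* = t_{0.05, 73} = 1.665996.
Margin = t* × SE = 1.665996 × 5.716 = 9.52283.
CI: 9.297 ± 9.52283 → (-0.226, 18.820).
With 90% confidence, each one-unit increase in store size (1000 ft²) is associated with a change of between -0.226 and 18.820 $1000s in monthly sales, holding the other predictors fixed.

(-0.226, 18.820)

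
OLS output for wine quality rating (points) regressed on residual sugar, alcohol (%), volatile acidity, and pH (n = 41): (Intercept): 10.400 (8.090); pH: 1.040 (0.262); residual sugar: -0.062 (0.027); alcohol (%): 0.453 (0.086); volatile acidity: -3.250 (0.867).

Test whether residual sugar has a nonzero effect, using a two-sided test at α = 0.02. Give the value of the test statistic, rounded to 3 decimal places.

Read off: b = -0.062, SE = 0.027 for residual sugar.
H₀: β₁ = 0 vs H₁: β₁ ≠ 0.
t = -0.062 / 0.027 = -2.296.
df = n − k − 1 = 41 − 4 − 1 = 36.
Two-sided p ≈ 0.0276, which is ≥ 0.02, so fail to reject H₀.
The data do not give significant evidence of an association between residual sugar and wine quality rating, after adjusting for the other predictors.

t = -2.296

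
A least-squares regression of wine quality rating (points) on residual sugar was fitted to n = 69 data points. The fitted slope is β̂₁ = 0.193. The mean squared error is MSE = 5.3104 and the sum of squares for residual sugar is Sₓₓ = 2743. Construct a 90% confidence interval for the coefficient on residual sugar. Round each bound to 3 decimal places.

SE(β̂₁) = √(MSE/Sₓₓ) = √(5.3104/2743) = 0.0439998.
df = n − 2 = 67.
t* = t_{0.05, 67} = 1.667916.
Margin = t* × SE = 1.667916 × 0.0439998 = 0.07339.
CI: 0.193 ± 0.07339 → (0.120, 0.266).
With 90% confidence, each one-unit increase in residual sugar is associated with a change of between 0.120 and 0.266 points in wine quality rating.

(0.120, 0.266)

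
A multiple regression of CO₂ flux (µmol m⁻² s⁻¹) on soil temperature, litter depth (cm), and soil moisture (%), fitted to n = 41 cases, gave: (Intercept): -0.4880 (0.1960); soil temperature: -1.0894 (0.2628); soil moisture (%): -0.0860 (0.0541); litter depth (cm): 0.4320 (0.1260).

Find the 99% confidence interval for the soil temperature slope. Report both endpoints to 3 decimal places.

Read off: b = -1.0894, SE = 0.2628 for soil temperature.
df = n − k − 1 = 41 − 3 − 1 = 37.
t* = t_{0.005, 37} = 2.715409.
Margin = t* × SE = 2.715409 × 0.2628 = 0.71361.
CI: -1.0894 ± 0.71361 → (-1.803, -0.376).

(-1.803, -0.376)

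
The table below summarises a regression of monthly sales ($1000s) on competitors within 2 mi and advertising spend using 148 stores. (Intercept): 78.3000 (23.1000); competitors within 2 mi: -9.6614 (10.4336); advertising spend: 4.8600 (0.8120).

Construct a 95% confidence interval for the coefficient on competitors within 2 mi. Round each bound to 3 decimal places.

(-30.283, 10.960)

Read off: b = -9.6614, SE = 10.4336 for competitors within 2 mi.
df = n − k − 1 = 148 − 2 − 1 = 145.
t* = t_{0.025, 145} = 1.97646.
Margin = t* × SE = 1.97646 × 10.4336 = 20.62159.
CI: -9.6614 ± 20.62159 → (-30.283, 10.960).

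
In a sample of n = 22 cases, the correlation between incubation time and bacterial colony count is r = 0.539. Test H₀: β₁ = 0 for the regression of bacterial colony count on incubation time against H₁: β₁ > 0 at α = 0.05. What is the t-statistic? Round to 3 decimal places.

t = 2.862

t = r·√(n − 2)/√(1 − r²) = 0.539·√20/√0.709479 = 2.862.
df = n − 2 = 20.
One-sided p ≈ 0.0048, which is < 0.05, so reject H₀.
There is evidence of a linear association between incubation time and bacterial colony count.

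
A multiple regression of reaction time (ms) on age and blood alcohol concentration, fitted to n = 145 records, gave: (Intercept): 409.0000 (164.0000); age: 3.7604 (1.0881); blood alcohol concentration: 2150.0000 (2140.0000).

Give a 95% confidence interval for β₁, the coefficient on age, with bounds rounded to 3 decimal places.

Read off: b = 3.7604, SE = 1.0881 for age.
df = n − k − 1 = 145 − 2 − 1 = 142.
t* = t_{0.025, 142} = 1.976811.
Margin = t* × SE = 1.976811 × 1.0881 = 2.15097.
CI: 3.7604 ± 2.15097 → (1.609, 5.911).

(1.609, 5.911)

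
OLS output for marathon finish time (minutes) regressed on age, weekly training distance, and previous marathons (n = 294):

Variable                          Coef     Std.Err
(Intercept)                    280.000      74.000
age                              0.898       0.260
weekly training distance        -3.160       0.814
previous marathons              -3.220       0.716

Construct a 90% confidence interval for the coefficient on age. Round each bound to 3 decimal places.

(0.469, 1.327)

Read off: b = 0.898, SE = 0.260 for age.
df = n − k − 1 = 294 − 3 − 1 = 290.
t* = t_{0.05, 290} = 1.650125.
Margin = t* × SE = 1.650125 × 0.260 = 0.42903.
CI: 0.898 ± 0.42903 → (0.469, 1.327).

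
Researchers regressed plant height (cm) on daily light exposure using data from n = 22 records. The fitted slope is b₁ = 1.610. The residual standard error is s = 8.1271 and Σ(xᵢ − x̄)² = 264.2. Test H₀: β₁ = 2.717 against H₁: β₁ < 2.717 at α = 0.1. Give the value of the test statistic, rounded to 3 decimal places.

SE(b₁) = s/√Sₓₓ = 8.1271/√264.2 = 0.499999.
t = (1.610 − 2.717) / 0.499999 = -2.214.
df = n − 2 = 20.
One-sided p ≈ 0.0193, which is < 0.1, so reject H₀.
There is evidence that the true slope on daily light exposure is below 2.717 cm per unit.

t = -2.214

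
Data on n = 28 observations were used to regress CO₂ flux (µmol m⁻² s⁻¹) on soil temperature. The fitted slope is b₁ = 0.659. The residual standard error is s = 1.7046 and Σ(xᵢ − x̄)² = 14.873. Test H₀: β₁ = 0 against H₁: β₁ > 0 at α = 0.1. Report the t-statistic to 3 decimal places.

SE(b₁) = s/√Sₓₓ = 1.7046/√14.873 = 0.442001.
t = 0.659 / 0.442001 = 1.491.
df = n − 2 = 26.
One-sided p ≈ 0.0740, which is < 0.1, so reject H₀.
There is evidence that the true slope on soil temperature is positive.

t = 1.491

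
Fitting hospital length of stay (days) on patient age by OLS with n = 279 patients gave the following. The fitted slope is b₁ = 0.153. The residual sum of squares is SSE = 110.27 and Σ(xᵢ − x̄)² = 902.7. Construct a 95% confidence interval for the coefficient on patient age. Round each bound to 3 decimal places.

(0.112, 0.194)

MSE = SSE/(n − 2) = 110.27/277 = 0.398087.
SE(b₁) = √(MSE/Sₓₓ) = √(0.398087/902.7) = 0.0209999.
df = n − 2 = 277.
t* = t_{0.025, 277} = 1.968565.
Margin = t* × SE = 1.968565 × 0.0209999 = 0.04134.
CI: 0.153 ± 0.04134 → (0.112, 0.194).
With 95% confidence, each one-unit increase in patient age is associated with a change of between 0.112 and 0.194 days in hospital length of stay.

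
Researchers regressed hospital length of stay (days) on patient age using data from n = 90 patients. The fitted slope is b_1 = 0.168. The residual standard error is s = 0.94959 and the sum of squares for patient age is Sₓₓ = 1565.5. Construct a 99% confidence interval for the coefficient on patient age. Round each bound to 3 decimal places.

(0.105, 0.231)

SE(b_1) = s/√Sₓₓ = 0.94959/√1565.5 = 0.0239999.
df = n − 2 = 88.
t* = t_{0.005, 88} = 2.632858.
Margin = t* × SE = 2.632858 × 0.0239999 = 0.06319.
CI: 0.168 ± 0.06319 → (0.105, 0.231).
With 99% confidence, each one-unit increase in patient age is associated with a change of between 0.105 and 0.231 days in hospital length of stay.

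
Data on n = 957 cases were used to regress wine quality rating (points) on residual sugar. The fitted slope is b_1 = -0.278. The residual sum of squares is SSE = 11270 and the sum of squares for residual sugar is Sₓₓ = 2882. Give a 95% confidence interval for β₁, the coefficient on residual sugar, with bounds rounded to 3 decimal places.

MSE = SSE/(n − 2) = 11270/955 = 11.801.
SE(b_1) = √(MSE/Sₓₓ) = √(11.801/2882) = 0.0639902.
df = n − 2 = 955.
t* = t_{0.025, 955} = 1.962451.
Margin = t* × SE = 1.962451 × 0.0639902 = 0.12558.
CI: -0.278 ± 0.12558 → (-0.404, -0.152).
With 95% confidence, each one-unit increase in residual sugar is associated with a change of between -0.404 and -0.152 points in wine quality rating.

(-0.404, -0.152)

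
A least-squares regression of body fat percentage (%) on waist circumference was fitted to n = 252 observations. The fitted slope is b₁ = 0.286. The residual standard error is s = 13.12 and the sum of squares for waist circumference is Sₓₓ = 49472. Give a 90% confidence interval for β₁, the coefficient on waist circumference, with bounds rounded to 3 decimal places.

(0.189, 0.383)

SE(b₁) = s/√Sₓₓ = 13.12/√49472 = 0.0589867.
df = n − 2 = 250.
t* = t_{0.05, 250} = 1.650971.
Margin = t* × SE = 1.650971 × 0.0589867 = 0.09739.
CI: 0.286 ± 0.09739 → (0.189, 0.383).
With 90% confidence, each one-unit increase in waist circumference is associated with a change of between 0.189 and 0.383 % in body fat percentage.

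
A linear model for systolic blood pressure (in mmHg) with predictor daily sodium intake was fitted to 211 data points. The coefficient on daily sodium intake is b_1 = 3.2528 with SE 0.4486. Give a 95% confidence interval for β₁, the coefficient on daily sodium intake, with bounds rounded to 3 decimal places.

df = n − 2 = 211 − 2 = 209.
t* = t_{0.025, 209} = 1.971379.
Margin = t* × SE = 1.971379 × 0.4486 = 0.88436.
CI: 3.2528 ± 0.88436 → (2.368, 4.137).
With 95% confidence, each one-unit increase in daily sodium intake is associated with a change of between 2.368 and 4.137 mmHg in systolic blood pressure.

(2.368, 4.137)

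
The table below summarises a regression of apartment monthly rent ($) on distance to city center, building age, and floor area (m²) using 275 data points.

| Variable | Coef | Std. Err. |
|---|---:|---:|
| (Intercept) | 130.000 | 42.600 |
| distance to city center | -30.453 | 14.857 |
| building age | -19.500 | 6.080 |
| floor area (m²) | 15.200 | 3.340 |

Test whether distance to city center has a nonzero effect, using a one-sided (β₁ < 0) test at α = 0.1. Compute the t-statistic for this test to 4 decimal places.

t = -2.0497

Read off: b = -30.453, SE = 14.857 for distance to city center.
H₀: β₁ = 0 vs H₁: β₁ < 0.
t = -30.453 / 14.857 = -2.0497.
df = n − k − 1 = 275 − 3 − 1 = 271.
One-sided p ≈ 0.0207, which is < 0.1, so reject H₀.
There is evidence that the true slope on distance to city center is negative, holding the other predictors fixed.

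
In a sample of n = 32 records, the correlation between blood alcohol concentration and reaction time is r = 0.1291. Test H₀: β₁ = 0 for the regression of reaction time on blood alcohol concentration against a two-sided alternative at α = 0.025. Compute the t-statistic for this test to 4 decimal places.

t = 0.7131

t = r·√(n − 2)/√(1 − r²) = 0.1291·√30/√0.983333 = 0.7131.
df = n − 2 = 30.
Two-sided p ≈ 0.4813, which is ≥ 0.025, so fail to reject H₀.
The data do not give significant evidence of a linear association between blood alcohol concentration and reaction time.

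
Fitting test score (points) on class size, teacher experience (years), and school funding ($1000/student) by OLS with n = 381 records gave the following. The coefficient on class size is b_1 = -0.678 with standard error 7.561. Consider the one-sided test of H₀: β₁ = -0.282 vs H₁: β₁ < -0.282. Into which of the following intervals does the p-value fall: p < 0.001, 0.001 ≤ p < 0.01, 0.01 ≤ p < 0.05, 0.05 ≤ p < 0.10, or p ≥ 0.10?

t = (-0.678 − (-0.282)) / 7.561 = -0.052.
df = n − k − 1 = 381 − 3 − 1 = 377.
One-sided p = P(T_{377} < t) ≈ 0.4791.
So p ≥ 0.10.

p ≥ 0.10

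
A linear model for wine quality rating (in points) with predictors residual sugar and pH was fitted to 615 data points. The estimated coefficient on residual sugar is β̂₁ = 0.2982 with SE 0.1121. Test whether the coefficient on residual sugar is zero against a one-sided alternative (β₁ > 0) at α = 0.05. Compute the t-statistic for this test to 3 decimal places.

H₀: β₁ = 0 vs H₁: β₁ > 0.
t = (β̂₁ − β₁⁰)/SE = 0.2982 / 0.1121 = 2.660.
df = n − k − 1 = 615 − 2 − 1 = 612.
One-sided p ≈ 0.0040, which is < 0.05, so reject H₀.
There is evidence that the true slope on residual sugar is positive, holding the other predictors fixed.

t = 2.660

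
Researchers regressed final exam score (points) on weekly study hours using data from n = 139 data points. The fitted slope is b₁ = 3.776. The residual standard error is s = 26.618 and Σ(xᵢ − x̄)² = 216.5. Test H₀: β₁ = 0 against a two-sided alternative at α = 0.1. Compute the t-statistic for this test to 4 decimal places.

t = 2.0873

SE(b₁) = s/√Sₓₓ = 26.618/√216.5 = 1.80903.
t = 3.776 / 1.80903 = 2.0873.
df = n − 2 = 137.
Two-sided p ≈ 0.0387, which is < 0.1, so reject H₀.
There is evidence that weekly study hours is associated with final exam score.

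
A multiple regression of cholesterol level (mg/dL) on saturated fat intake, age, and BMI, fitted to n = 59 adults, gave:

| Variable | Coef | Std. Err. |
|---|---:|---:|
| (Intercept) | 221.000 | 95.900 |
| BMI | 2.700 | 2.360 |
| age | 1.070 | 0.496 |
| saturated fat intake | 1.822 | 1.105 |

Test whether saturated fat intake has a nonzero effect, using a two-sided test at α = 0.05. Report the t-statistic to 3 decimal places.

t = 1.649

Read off: b = 1.822, SE = 1.105 for saturated fat intake.
H₀: β₁ = 0 vs H₁: β₁ ≠ 0.
t = 1.822 / 1.105 = 1.649.
df = n − k − 1 = 59 − 3 − 1 = 55.
Two-sided p ≈ 0.1049, which is ≥ 0.05, so fail to reject H₀.
The data do not give significant evidence of an association between saturated fat intake and cholesterol level, after adjusting for the other predictors.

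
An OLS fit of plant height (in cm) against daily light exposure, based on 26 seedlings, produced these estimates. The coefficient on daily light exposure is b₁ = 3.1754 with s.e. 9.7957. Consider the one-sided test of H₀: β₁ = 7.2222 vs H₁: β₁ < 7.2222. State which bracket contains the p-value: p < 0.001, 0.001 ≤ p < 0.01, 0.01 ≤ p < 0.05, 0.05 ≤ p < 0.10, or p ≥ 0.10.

t = (3.1754 − 7.2222) / 9.7957 = -0.413.
df = n − 2 = 26 − 2 = 24.
One-sided p = P(T_{24} < t) ≈ 0.3416.
So p ≥ 0.10.

p ≥ 0.10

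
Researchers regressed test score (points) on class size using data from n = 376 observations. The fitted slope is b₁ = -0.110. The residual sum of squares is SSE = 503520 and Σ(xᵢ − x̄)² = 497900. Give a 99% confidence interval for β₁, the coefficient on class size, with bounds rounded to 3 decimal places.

MSE = SSE/(n − 2) = 503520/374 = 1346.31.
SE(b₁) = √(MSE/Sₓₓ) = √(1346.31/497900) = 0.0519998.
df = n − 2 = 374.
t* = t_{0.005, 374} = 2.589039.
Margin = t* × SE = 2.589039 × 0.0519998 = 0.13463.
CI: -0.110 ± 0.13463 → (-0.245, 0.025).
With 99% confidence, each one-unit increase in class size is associated with a change of between -0.245 and 0.025 points in test score.

(-0.245, 0.025)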